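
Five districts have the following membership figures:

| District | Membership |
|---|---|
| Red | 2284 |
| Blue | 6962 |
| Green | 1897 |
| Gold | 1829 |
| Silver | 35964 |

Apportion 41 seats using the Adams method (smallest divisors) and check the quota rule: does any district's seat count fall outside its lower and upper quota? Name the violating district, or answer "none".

Standard quotas: Red 1.914, Blue 5.833, Green 1.589, Gold 1.532, Silver 30.132.
Adams allocation: Red 2, Blue 6, Green 2, Gold 2, Silver 29.
Silver has quota 30.132 (lower 30, upper 31) but receives 29 — outside the quota interval.

Silver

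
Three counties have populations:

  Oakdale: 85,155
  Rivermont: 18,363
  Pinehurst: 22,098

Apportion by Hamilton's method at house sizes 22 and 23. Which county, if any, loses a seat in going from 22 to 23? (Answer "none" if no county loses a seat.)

none

At 22 seats: Oakdale 15, Rivermont 3, Pinehurst 4.
At 23 seats: Oakdale 16, Rivermont 3, Pinehurst 4.
No county's allocation decreased.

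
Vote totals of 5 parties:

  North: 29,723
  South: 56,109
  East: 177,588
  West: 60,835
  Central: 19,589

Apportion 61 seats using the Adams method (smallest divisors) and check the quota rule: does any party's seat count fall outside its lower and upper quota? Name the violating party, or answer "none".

Standard quotas: North 5.273, South 9.954, East 31.505, West 10.792, Central 3.475.
Adams allocation: North 6, South 10, East 30, West 11, Central 4.
East has quota 31.505 (lower 31, upper 32) but receives 30 — outside the quota interval.

East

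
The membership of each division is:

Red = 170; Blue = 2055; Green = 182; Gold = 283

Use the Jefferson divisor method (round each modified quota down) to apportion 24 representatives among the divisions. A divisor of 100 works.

Red: 1, Blue: 20, Green: 1, Gold: 2

With modified divisor 100: modified quotas Red 1.700, Blue 20.550, Green 1.820, Gold 2.830.
Rounding down: Red 1, Blue 20, Green 1, Gold 2 (total 24).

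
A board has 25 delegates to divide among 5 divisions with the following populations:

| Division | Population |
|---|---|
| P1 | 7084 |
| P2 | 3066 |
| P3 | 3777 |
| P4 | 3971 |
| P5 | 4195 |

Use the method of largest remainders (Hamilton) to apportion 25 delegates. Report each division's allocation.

P1 8; P2 3; P3 4; P4 5; P5 5

The standard divisor is 22093/25 ≈ 883.72.
Standard quotas: P1 8.0161, P2 3.4694, P3 4.2740, P4 4.4935, P5 4.7470.
Lower quotas: P1 8, P2 3, P3 4, P4 4, P5 4 (sum 23, leaving 2 seats).
Remainders in descending order: P5 0.7470, P4 0.4935, P2 0.4694, P3 0.2740, P1 0.0161.
The surplus seats go to P5, P4.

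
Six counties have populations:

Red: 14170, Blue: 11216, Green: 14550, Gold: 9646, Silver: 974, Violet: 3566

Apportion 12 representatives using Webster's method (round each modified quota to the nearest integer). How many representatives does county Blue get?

3

Standard divisor 54122/12 ≈ 4510.167; standard quotas: Red 3.142, Blue 2.487, Green 3.226, Gold 2.139, Silver 0.216, Violet 0.791.
Rounding to the nearest integer gives 3, 2, 3, 2, 0, 1 = 11 seats, so the divisor must be adjusted.
With modified divisor 4300: modified quotas Red 3.295, Blue 2.608, Green 3.384, Gold 2.243, Silver 0.227, Violet 0.829.
Rounding to the nearest integer: Red 3, Blue 3, Green 3, Gold 2, Silver 0, Violet 1 (total 12).
Blue receives 3.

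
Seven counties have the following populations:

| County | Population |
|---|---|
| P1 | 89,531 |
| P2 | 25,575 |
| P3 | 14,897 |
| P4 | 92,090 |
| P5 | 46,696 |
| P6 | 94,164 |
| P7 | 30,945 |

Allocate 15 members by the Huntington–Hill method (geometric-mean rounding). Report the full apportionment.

P1: 3, P2: 1, P3: 1, P4: 3, P5: 2, P6: 4, P7: 1

With divisor 26883: modified quotas P1 3.330, P2 0.951, P3 0.554, P4 3.426, P5 1.737, P6 3.503, P7 1.151.
Geometric-mean thresholds: P1 √(3·4)=3.464, P2 (min 1), P3 (min 1), P4 √(3·4)=3.464, P5 √(1·2)=1.414, P6 √(3·4)=3.464, P7 √(1·2)=1.414.
Each quota rounded against its threshold gives P1 3, P2 1, P3 1, P4 3, P5 2, P6 4, P7 1 (total 15).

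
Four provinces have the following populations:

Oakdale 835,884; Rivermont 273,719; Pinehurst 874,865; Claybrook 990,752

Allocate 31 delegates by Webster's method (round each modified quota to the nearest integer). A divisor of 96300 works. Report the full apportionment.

Oakdale: 9; Rivermont: 3; Pinehurst: 9; Claybrook: 10

With modified divisor 96300: modified quotas Oakdale 8.680, Rivermont 2.842, Pinehurst 9.085, Claybrook 10.288.
Rounding to the nearest integer: Oakdale 9, Rivermont 3, Pinehurst 9, Claybrook 10 (total 31).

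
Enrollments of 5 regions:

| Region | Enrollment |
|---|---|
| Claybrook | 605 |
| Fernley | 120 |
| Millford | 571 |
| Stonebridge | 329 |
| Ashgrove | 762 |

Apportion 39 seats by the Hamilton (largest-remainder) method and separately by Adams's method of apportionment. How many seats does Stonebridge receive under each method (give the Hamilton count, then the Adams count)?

Hamilton: Claybrook 10, Fernley 2, Millford 9, Stonebridge 5, Ashgrove 13.
Adams: Claybrook 10, Fernley 2, Millford 9, Stonebridge 6, Ashgrove 12.
Stonebridge gets 5 under Hamilton and 6 under Adams.

5 and 6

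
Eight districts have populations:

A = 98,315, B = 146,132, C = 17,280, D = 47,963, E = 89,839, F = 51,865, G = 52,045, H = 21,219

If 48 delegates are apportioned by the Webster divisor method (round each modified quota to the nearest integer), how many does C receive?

2

Standard divisor 524658/48 ≈ 10930.375; standard quotas: A 8.995, B 13.369, C 1.581, D 4.388, E 8.219, F 4.745, G 4.762, H 1.941.
Rounding to the nearest integer gives A 9, B 13, C 2, D 4, E 8, F 5, G 5, H 2 — total 48, matching the house size, so no adjustment is needed.
C receives 2.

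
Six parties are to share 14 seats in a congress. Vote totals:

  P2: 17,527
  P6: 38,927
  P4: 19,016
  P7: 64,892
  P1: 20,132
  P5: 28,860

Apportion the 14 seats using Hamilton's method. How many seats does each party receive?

P2=1, P6=3, P4=1, P7=5, P1=2, P5=2

Total 189354; standard divisor 189354/14 ≈ 13525.286.
Standard quotas: P2 1.2959, P6 2.8781, P4 1.4060, P7 4.7978, P1 1.4885, P5 2.1338.
Lower quotas: P2 1, P6 2, P4 1, P7 4, P1 1, P5 2 (sum 11, leaving 3 seats).
Remainders in descending order: P6 0.8781, P7 0.7978, P1 0.4885, P4 0.4060, P2 0.2959, P5 0.1338.
The surplus seats go to P6, P7, P1.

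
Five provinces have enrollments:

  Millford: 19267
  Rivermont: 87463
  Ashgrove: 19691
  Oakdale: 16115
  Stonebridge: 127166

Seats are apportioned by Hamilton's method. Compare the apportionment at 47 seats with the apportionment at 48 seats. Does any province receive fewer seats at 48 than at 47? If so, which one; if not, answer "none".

At 47 seats: Millford 3, Rivermont 15, Ashgrove 4, Oakdale 3, Stonebridge 22.
At 48 seats: Millford 3, Rivermont 16, Ashgrove 3, Oakdale 3, Stonebridge 23.
Ashgrove drops from 4 to 3.

Ashgrove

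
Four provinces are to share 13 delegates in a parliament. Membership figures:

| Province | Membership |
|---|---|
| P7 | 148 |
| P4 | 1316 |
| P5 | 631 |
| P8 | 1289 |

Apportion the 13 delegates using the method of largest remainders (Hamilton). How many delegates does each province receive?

Standard divisor: 3384 ÷ 13 ≈ 260.308.
Standard quotas: P7 0.569, P4 5.056, P5 2.424, P8 4.952.
Lower quotas: P7 0, P4 5, P5 2, P8 4 (sum 11, leaving 2 seats).
Remainders in descending order: P8 0.952, P7 0.569, P5 0.424, P4 0.056.
The surplus seats go to P8, P7.

P7: 1; P4: 5; P5: 2; P8: 5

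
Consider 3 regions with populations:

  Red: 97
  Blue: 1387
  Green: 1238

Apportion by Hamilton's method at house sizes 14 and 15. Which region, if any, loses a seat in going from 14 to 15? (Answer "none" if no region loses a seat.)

Red

At 14 seats: Red 1, Blue 7, Green 6.
At 15 seats: Red 0, Blue 8, Green 7.
Red drops from 1 to 0.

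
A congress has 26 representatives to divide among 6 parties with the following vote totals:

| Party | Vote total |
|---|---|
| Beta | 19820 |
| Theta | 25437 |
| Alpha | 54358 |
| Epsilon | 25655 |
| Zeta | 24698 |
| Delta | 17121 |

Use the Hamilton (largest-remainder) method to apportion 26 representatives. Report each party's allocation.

Standard divisor: 167089 ÷ 26 ≈ 6426.5.
Standard quotas: Beta 3.0841, Theta 3.9581, Alpha 8.4584, Epsilon 3.9921, Zeta 3.8431, Delta 2.6641.
Lower quotas: Beta 3, Theta 3, Alpha 8, Epsilon 3, Zeta 3, Delta 2 (sum 22, leaving 4 seats).
Remainders in descending order: Epsilon 0.9921, Theta 0.9581, Zeta 0.8431, Delta 0.6641, Alpha 0.4584, Beta 0.0841.
The surplus seats go to Epsilon, Theta, Zeta, Delta.

Beta: 3; Theta: 4; Alpha: 8; Epsilon: 4; Zeta: 4; Delta: 3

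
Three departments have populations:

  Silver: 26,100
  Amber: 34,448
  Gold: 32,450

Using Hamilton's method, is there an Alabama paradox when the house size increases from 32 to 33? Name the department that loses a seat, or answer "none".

At 32 seats: Silver 9, Amber 12, Gold 11.
At 33 seats: Silver 9, Amber 12, Gold 12.
No department's allocation decreased.

none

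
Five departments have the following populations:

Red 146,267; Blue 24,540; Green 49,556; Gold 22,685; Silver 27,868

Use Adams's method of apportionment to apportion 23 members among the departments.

Standard divisor 270916/23 ≈ 11778.957; standard quotas: Red 12.418, Blue 2.083, Green 4.207, Gold 1.926, Silver 2.366.
Rounding up gives 13, 3, 5, 2, 3 = 26 seats, so the divisor must be adjusted.
With modified divisor 12800: modified quotas Red 11.427, Blue 1.917, Green 3.872, Gold 1.772, Silver 2.177.
Rounding up: Red 12, Blue 2, Green 4, Gold 2, Silver 3 (total 23).

Red=12, Blue=2, Green=4, Gold=2, Silver=3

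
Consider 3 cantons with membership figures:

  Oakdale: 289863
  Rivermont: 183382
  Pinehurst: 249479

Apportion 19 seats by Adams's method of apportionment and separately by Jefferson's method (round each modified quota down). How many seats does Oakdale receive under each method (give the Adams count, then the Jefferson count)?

7 and 8

Adams: Oakdale 7, Rivermont 5, Pinehurst 7.
Jefferson: Oakdale 8, Rivermont 5, Pinehurst 6.
Oakdale gets 7 under Adams and 8 under Jefferson.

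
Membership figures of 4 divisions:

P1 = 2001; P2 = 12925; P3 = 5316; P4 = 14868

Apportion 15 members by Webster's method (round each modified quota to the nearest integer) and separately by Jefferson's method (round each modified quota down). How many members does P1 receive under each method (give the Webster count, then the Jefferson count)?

1 and 0

Webster: P1 1, P2 6, P3 2, P4 6.
Jefferson: P1 0, P2 6, P3 2, P4 7.
P1 gets 1 under Webster and 0 under Jefferson.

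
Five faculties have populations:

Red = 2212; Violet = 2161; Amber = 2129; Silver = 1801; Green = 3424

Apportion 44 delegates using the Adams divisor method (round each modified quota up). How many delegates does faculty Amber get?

8

Standard divisor 11727/44 ≈ 266.523; standard quotas: Red 8.299, Violet 8.108, Amber 7.988, Silver 6.757, Green 12.847.
Rounding up gives 9, 9, 8, 7, 13 = 46 seats, so the divisor must be adjusted.
With modified divisor 280: modified quotas Red 7.900, Violet 7.718, Amber 7.604, Silver 6.432, Green 12.229.
Rounding up: Red 8, Violet 8, Amber 8, Silver 7, Green 13 (total 44).
Amber receives 8.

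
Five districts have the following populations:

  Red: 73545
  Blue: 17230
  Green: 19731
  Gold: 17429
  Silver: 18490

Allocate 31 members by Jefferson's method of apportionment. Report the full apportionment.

Standard divisor 146425/31 ≈ 4723.387; standard quotas: Red 15.570, Blue 3.648, Green 4.177, Gold 3.690, Silver 3.915.
Rounding down gives 15, 3, 4, 3, 3 = 28 seats, so the divisor must be adjusted.
With modified divisor 4335.5: modified quotas Red 16.963, Blue 3.974, Green 4.551, Gold 4.020, Silver 4.265.
Rounding down: Red 16, Blue 3, Green 4, Gold 4, Silver 4 (total 31).

Red=16, Blue=3, Green=4, Gold=4, Silver=4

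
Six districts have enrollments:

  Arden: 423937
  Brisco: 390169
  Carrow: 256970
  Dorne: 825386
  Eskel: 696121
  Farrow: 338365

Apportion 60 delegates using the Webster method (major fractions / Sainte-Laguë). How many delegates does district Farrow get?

7

Standard divisor 2930948/60 ≈ 48849.133; standard quotas: Arden 8.678, Brisco 7.987, Carrow 5.260, Dorne 16.897, Eskel 14.250, Farrow 6.927.
Rounding to the nearest integer gives Arden 9, Brisco 8, Carrow 5, Dorne 17, Eskel 14, Farrow 7 — total 60, matching the house size, so no adjustment is needed.
Farrow receives 7.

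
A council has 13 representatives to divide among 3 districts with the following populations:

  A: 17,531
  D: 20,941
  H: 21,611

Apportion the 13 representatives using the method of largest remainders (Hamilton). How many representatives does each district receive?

Total 60083; standard divisor 60083/13 ≈ 4621.769.
Standard quotas: A 3.7931, D 4.5309, H 4.6759.
Lower quotas: A 3, D 4, H 4 (sum 11, leaving 2 seats).
Remainders in descending order: A 0.7931, H 0.6759, D 0.5309.
The surplus seats go to A, H.

A=4; D=4; H=5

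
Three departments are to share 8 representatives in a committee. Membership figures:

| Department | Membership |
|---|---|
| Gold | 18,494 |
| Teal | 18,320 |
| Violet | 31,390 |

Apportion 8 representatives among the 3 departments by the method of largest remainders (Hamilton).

Standard divisor: 68204 ÷ 8 ≈ 8525.5.
Standard quotas: Gold 2.1693, Teal 2.1488, Violet 3.6819.
Lower quotas: Gold 2, Teal 2, Violet 3 (sum 7, leaving 1 seat).
Remainders in descending order: Violet 0.6819, Gold 0.1693, Teal 0.1488.
The surplus seat goes to Violet.

Gold 2; Teal 2; Violet 4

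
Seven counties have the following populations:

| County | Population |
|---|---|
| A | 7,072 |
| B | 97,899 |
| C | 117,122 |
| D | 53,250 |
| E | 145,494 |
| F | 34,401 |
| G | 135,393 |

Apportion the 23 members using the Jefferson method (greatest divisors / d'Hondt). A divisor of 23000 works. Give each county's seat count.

A=0, B=4, C=5, D=2, E=6, F=1, G=5

With modified divisor 23000: modified quotas A 0.307, B 4.256, C 5.092, D 2.315, E 6.326, F 1.496, G 5.887.
Rounding down: A 0, B 4, C 5, D 2, E 6, F 1, G 5 (total 23).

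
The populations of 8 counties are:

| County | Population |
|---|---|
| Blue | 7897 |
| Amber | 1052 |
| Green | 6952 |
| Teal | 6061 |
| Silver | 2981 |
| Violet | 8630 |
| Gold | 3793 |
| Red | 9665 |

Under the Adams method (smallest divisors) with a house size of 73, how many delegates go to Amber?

Standard divisor 47031/73 ≈ 644.26; standard quotas: Blue 12.257, Amber 1.633, Green 10.791, Teal 9.408, Silver 4.627, Violet 13.395, Gold 5.887, Red 15.002.
Rounding up gives 13, 2, 11, 10, 5, 14, 6, 16 = 77 seats, so the divisor must be adjusted.
With modified divisor 680: modified quotas Blue 11.613, Amber 1.547, Green 10.224, Teal 8.913, Silver 4.384, Violet 12.691, Gold 5.578, Red 14.213.
Rounding up: Blue 12, Amber 2, Green 11, Teal 9, Silver 5, Violet 13, Gold 6, Red 15 (total 73).
Amber receives 2.

2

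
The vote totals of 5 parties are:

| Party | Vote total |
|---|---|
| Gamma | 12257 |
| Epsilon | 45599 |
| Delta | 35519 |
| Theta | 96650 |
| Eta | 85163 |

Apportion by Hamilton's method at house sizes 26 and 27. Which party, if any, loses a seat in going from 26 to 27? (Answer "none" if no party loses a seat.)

none

At 26 seats: Gamma 1, Epsilon 4, Delta 4, Theta 9, Eta 8.
At 27 seats: Gamma 1, Epsilon 4, Delta 4, Theta 10, Eta 8.
No party's allocation decreased.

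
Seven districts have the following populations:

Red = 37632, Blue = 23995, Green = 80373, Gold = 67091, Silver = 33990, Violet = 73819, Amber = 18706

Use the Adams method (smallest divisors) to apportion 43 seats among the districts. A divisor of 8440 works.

Red: 5, Blue: 3, Green: 10, Gold: 8, Silver: 5, Violet: 9, Amber: 3

With modified divisor 8440: modified quotas Red 4.459, Blue 2.843, Green 9.523, Gold 7.949, Silver 4.027, Violet 8.746, Amber 2.216.
Rounding up: Red 5, Blue 3, Green 10, Gold 8, Silver 5, Violet 9, Amber 3 (total 43).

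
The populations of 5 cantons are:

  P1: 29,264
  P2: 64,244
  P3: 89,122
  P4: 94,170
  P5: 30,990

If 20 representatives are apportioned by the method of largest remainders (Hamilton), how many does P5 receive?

Standard divisor: 307790 ÷ 20 ≈ 15389.5.
Standard quotas: P1 1.9016, P2 4.1745, P3 5.7911, P4 6.1191, P5 2.0137.
Lower quotas: P1 1, P2 4, P3 5, P4 6, P5 2 (sum 18, leaving 2 seats).
Remainders in descending order: P1 0.9016, P3 0.7911, P2 0.1745, P4 0.1191, P5 0.0137.
The surplus seats go to P1, P3.
P5 receives 2.

2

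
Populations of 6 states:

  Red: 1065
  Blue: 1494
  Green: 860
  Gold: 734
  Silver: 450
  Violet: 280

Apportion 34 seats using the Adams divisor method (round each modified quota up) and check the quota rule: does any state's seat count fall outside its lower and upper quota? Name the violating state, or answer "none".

Standard quotas: Red 7.416, Blue 10.403, Green 5.988, Gold 5.111, Silver 3.133, Violet 1.950.
Adams allocation: Red 8, Blue 10, Green 6, Gold 5, Silver 3, Violet 2.
Every allocation lies between the lower and upper quota.

none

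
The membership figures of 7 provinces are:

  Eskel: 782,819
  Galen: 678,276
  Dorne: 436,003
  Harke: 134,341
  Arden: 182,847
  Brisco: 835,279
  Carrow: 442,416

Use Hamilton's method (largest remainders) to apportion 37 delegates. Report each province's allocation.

Total 3491981; standard divisor 3491981/37 ≈ 94377.865.
Standard quotas: Eskel 8.2945, Galen 7.1868, Dorne 4.6198, Harke 1.4234, Arden 1.9374, Brisco 8.8504, Carrow 4.6877.
Lower quotas: Eskel 8, Galen 7, Dorne 4, Harke 1, Arden 1, Brisco 8, Carrow 4 (sum 33, leaving 4 seats).
Remainders in descending order: Arden 0.9374, Brisco 0.8504, Carrow 0.6877, Dorne 0.6198, Harke 0.4234, Eskel 0.2945, Galen 0.1868.
The surplus seats go to Arden, Brisco, Carrow, Dorne.

Eskel 8, Galen 7, Dorne 5, Harke 1, Arden 2, Brisco 9, Carrow 5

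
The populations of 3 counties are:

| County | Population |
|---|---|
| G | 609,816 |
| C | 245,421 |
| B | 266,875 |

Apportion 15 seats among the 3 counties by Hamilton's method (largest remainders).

Total 1122112; standard divisor 1122112/15 ≈ 74807.467.
Standard quotas: G 8.1518, C 3.2807, B 3.5675.
Lower quotas: G 8, C 3, B 3 (sum 14, leaving 1 seat).
Remainders in descending order: B 0.5675, C 0.2807, G 0.1518.
The surplus seat goes to B.

G 8, C 3, B 4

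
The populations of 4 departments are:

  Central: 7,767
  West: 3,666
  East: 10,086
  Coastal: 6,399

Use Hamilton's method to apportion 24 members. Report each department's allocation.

The standard divisor is 27918/24 ≈ 1163.25.
Standard quotas: Central 6.6770, West 3.1515, East 8.6705, Coastal 5.5010.
Lower quotas: Central 6, West 3, East 8, Coastal 5 (sum 22, leaving 2 seats).
Remainders in descending order: Central 0.6770, East 0.6705, Coastal 0.5010, West 0.1515.
The surplus seats go to Central, East.

Central: 7, West: 3, East: 9, Coastal: 5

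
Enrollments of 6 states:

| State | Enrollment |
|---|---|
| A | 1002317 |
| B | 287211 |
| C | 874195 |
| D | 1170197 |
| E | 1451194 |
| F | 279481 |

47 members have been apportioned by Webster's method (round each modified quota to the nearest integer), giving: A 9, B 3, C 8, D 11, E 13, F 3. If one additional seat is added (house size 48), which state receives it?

Priority for the next seat is population ÷ (current seats + 0.5).
Priorities: A 105507.053, B 82060.286, C 102846.471, D 101756.261, E 107495.852, F 79851.714.
Highest priority: E.

E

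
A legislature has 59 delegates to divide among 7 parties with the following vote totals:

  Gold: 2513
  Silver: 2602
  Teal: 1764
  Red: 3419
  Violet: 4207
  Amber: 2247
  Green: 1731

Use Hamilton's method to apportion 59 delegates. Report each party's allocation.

Gold=8; Silver=8; Teal=6; Red=11; Violet=13; Amber=7; Green=6

Standard divisor: 18483 ÷ 59 ≈ 313.271.
Standard quotas: Gold 8.022, Silver 8.306, Teal 5.631, Red 10.914, Violet 13.429, Amber 7.173, Green 5.526.
Lower quotas: Gold 8, Silver 8, Teal 5, Red 10, Violet 13, Amber 7, Green 5 (sum 56, leaving 3 seats).
Remainders in descending order: Red 0.914, Teal 0.631, Green 0.526, Violet 0.429, Silver 0.306, Amber 0.173, Gold 0.022.
The surplus seats go to Red, Teal, Green.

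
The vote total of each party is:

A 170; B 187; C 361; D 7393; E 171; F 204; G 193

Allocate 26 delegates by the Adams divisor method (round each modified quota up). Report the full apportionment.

A: 1, B: 1, C: 1, D: 20, E: 1, F: 1, G: 1

Standard divisor 8679/26 ≈ 333.808; standard quotas: A 0.509, B 0.560, C 1.081, D 22.147, E 0.512, F 0.611, G 0.578.
Rounding up gives 1, 1, 2, 23, 1, 1, 1 = 30 seats, so the divisor must be adjusted.
With modified divisor 380: modified quotas A 0.447, B 0.492, C 0.950, D 19.455, E 0.450, F 0.537, G 0.508.
Rounding up: A 1, B 1, C 1, D 20, E 1, F 1, G 1 (total 26).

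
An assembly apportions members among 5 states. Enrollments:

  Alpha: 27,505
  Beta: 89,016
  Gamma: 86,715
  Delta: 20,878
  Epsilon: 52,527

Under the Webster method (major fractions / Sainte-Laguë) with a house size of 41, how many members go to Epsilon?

8

Standard divisor 276641/41 ≈ 6747.341; standard quotas: Alpha 4.076, Beta 13.193, Gamma 12.852, Delta 3.094, Epsilon 7.785.
Rounding to the nearest integer gives Alpha 4, Beta 13, Gamma 13, Delta 3, Epsilon 8 — total 41, matching the house size, so no adjustment is needed.
Epsilon receives 8.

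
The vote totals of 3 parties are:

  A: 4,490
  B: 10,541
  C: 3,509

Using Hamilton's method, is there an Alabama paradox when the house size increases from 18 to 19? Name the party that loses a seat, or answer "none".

At 18 seats: A 4, B 10, C 4.
At 19 seats: A 5, B 11, C 3.
C drops from 4 to 3.

C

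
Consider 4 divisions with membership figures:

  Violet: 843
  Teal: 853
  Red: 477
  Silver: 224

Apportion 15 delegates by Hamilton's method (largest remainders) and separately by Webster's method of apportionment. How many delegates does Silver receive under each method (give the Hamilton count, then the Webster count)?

2 and 1

Hamilton: Violet 5, Teal 5, Red 3, Silver 2.
Webster: Violet 5, Teal 6, Red 3, Silver 1.
Silver gets 2 under Hamilton and 1 under Webster.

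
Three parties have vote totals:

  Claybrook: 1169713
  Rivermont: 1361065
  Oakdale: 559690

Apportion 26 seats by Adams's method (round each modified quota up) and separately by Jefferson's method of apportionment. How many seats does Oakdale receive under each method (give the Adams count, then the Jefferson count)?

Adams: Claybrook 10, Rivermont 11, Oakdale 5.
Jefferson: Claybrook 10, Rivermont 12, Oakdale 4.
Oakdale gets 5 under Adams and 4 under Jefferson.

5 and 4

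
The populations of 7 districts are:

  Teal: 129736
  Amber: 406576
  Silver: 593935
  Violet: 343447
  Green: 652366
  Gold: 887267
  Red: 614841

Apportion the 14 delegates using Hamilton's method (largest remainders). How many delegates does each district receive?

Teal 1, Amber 2, Silver 2, Violet 1, Green 3, Gold 3, Red 2

The standard divisor is 3628168/14 ≈ 259154.857.
Standard quotas: Teal 0.5006, Amber 1.5689, Silver 2.2918, Violet 1.3253, Green 2.5173, Gold 3.4237, Red 2.3725.
Lower quotas: Teal 0, Amber 1, Silver 2, Violet 1, Green 2, Gold 3, Red 2 (sum 11, leaving 3 seats).
Remainders in descending order: Amber 0.5689, Green 0.5173, Teal 0.5006, Gold 0.4237, Red 0.3725, Violet 0.3253, Silver 0.2918.
Largest remainders: Amber, Green, Teal receive the extra seats.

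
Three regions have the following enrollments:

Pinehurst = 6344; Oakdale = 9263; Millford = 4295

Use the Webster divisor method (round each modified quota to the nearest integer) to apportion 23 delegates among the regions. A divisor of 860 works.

Pinehurst 7, Oakdale 11, Millford 5

With modified divisor 860: modified quotas Pinehurst 7.377, Oakdale 10.771, Millford 4.994.
Rounding to the nearest integer: Pinehurst 7, Oakdale 11, Millford 5 (total 23).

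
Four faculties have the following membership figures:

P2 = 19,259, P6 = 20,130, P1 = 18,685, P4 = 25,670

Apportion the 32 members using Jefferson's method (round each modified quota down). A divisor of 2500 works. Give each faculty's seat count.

P2 7, P6 8, P1 7, P4 10

With modified divisor 2500: modified quotas P2 7.704, P6 8.052, P1 7.474, P4 10.268.
Rounding down: P2 7, P6 8, P1 7, P4 10 (total 32).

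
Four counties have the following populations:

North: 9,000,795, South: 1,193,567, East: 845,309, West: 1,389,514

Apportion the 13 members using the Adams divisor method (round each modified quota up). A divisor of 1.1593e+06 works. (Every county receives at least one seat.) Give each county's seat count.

With modified divisor 1.1593e+06: modified quotas North 7.764, South 1.030, East 0.729, West 1.199.
Rounding up: North 8, South 2, East 1, West 2 (total 13).

North 8; South 2; East 1; West 2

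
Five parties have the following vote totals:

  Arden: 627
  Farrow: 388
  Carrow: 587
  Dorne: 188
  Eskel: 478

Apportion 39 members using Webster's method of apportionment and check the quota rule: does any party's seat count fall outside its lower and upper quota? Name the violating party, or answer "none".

none

Standard quotas: Arden 10.782, Farrow 6.672, Carrow 10.094, Dorne 3.233, Eskel 8.220.
Webster allocation: Arden 11, Farrow 7, Carrow 10, Dorne 3, Eskel 8.
Every allocation lies between the lower and upper quota.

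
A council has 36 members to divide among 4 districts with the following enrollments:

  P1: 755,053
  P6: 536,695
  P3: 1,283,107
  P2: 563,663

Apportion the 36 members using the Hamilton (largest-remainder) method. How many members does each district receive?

Standard divisor: 3138518 ÷ 36 ≈ 87181.056.
Standard quotas: P1 8.6607, P6 6.1561, P3 14.7177, P2 6.4654.
Lower quotas: P1 8, P6 6, P3 14, P2 6 (sum 34, leaving 2 seats).
Remainders in descending order: P3 0.7177, P1 0.6607, P2 0.4654, P6 0.1561.
Largest remainders: P3, P1 receive the extra seats.

P1: 9, P6: 6, P3: 15, P2: 6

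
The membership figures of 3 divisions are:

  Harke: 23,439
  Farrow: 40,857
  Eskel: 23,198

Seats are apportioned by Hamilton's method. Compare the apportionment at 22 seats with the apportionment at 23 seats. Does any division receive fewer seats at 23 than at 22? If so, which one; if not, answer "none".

At 22 seats: Harke 6, Farrow 10, Eskel 6.
At 23 seats: Harke 6, Farrow 11, Eskel 6.
No division's allocation decreased.

none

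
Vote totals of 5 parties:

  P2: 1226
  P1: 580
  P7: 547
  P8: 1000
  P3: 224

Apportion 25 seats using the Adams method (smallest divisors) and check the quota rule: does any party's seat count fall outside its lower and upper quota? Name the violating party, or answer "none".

Standard quotas: P2 8.569, P1 4.054, P7 3.823, P8 6.989, P3 1.566.
Adams allocation: P2 8, P1 4, P7 4, P8 7, P3 2.
Every allocation lies between the lower and upper quota.

none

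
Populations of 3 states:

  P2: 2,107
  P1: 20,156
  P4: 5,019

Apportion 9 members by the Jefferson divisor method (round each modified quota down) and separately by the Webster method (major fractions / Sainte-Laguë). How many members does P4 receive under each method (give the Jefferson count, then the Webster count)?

1 and 2

Jefferson: P2 0, P1 8, P4 1.
Webster: P2 1, P1 6, P4 2.
P4 gets 1 under Jefferson and 2 under Webster.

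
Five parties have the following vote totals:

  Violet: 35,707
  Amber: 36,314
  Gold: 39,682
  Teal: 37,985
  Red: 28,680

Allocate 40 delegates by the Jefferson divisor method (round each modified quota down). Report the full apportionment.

Standard divisor 178368/40 ≈ 4459.2; standard quotas: Violet 8.007, Amber 8.144, Gold 8.899, Teal 8.518, Red 6.432.
Rounding down gives 8, 8, 8, 8, 6 = 38 seats, so the divisor must be adjusted.
With modified divisor 4200: modified quotas Violet 8.502, Amber 8.646, Gold 9.448, Teal 9.044, Red 6.829.
Rounding down: Violet 8, Amber 8, Gold 9, Teal 9, Red 6 (total 40).

Violet 8; Amber 8; Gold 9; Teal 9; Red 6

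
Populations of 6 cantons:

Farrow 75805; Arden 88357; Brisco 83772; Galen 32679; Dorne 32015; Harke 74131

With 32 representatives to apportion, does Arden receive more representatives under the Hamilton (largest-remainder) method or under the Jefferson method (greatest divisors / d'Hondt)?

Hamilton: Farrow 6, Arden 7, Brisco 7, Galen 3, Dorne 3, Harke 6.
Jefferson: Farrow 6, Arden 8, Brisco 7, Galen 3, Dorne 2, Harke 6.
Arden gets 7 under Hamilton and 8 under Jefferson.

Jefferson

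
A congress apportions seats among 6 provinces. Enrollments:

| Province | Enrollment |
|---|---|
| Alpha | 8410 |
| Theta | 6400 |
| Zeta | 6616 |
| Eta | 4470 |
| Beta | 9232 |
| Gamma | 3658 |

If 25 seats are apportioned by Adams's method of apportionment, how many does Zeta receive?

Standard divisor 38786/25 ≈ 1551.44; standard quotas: Alpha 5.421, Theta 4.125, Zeta 4.264, Eta 2.881, Beta 5.951, Gamma 2.358.
Rounding up gives 6, 5, 5, 3, 6, 3 = 28 seats, so the divisor must be adjusted.
With modified divisor 1800: modified quotas Alpha 4.672, Theta 3.556, Zeta 3.676, Eta 2.483, Beta 5.129, Gamma 2.032.
Rounding up: Alpha 5, Theta 4, Zeta 4, Eta 3, Beta 6, Gamma 3 (total 25).
Zeta receives 4.

4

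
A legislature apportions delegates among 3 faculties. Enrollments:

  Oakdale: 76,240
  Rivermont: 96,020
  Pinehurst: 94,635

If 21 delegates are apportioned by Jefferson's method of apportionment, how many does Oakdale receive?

Standard divisor 266895/21 ≈ 12709.286; standard quotas: Oakdale 5.999, Rivermont 7.555, Pinehurst 7.446.
Rounding down gives 5, 7, 7 = 19 seats, so the divisor must be adjusted.
With modified divisor 11900: modified quotas Oakdale 6.407, Rivermont 8.069, Pinehurst 7.953.
Rounding down: Oakdale 6, Rivermont 8, Pinehurst 7 (total 21).
Oakdale receives 6.

6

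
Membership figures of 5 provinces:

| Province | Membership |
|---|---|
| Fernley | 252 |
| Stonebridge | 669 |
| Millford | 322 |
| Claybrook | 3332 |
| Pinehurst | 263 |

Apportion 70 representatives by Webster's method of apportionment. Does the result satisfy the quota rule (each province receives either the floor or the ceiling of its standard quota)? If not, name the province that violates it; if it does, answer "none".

Standard quotas: Fernley 3.646, Stonebridge 9.680, Millford 4.659, Claybrook 48.210, Pinehurst 3.805.
Webster allocation: Fernley 4, Stonebridge 10, Millford 5, Claybrook 47, Pinehurst 4.
Claybrook has quota 48.210 (lower 48, upper 49) but receives 47 — outside the quota interval.

Claybrook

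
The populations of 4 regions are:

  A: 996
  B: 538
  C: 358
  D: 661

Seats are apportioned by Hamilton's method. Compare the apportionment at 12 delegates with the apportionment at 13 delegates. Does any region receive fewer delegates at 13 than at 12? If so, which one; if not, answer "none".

At 12 seats: A 5, B 2, C 2, D 3.
At 13 seats: A 5, B 3, C 2, D 3.
No region's allocation decreased.

none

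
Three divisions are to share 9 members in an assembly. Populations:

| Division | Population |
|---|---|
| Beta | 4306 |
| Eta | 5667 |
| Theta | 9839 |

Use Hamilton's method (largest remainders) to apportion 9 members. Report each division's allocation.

Beta: 2; Eta: 3; Theta: 4

Total 19812; standard divisor 19812/9 ≈ 2201.333.
Standard quotas: Beta 1.9561, Eta 2.5743, Theta 4.4696.
Lower quotas: Beta 1, Eta 2, Theta 4 (sum 7, leaving 2 seats).
Remainders in descending order: Beta 0.9561, Eta 0.5743, Theta 0.4696.
Largest remainders: Beta, Eta receive the extra seats.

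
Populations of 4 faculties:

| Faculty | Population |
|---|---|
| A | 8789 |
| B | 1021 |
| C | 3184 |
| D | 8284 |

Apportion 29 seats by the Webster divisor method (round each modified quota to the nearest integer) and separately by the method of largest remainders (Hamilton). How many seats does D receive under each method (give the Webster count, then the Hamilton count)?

12 and 11

Webster: A 12, B 1, C 4, D 12.
Hamilton: A 12, B 2, C 4, D 11.
D gets 12 under Webster and 11 under Hamilton.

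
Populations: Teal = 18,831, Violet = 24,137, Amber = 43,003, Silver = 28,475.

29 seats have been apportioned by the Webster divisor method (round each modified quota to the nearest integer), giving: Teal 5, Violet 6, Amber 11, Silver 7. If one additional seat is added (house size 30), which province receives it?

Priority for the next seat is population ÷ (current seats + 0.5).
Priorities: Teal 3423.818, Violet 3713.385, Amber 3739.391, Silver 3796.667.
Highest priority: Silver.

Silver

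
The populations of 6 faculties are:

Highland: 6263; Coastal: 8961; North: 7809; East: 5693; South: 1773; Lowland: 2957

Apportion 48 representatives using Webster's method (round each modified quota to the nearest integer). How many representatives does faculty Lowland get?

4

Standard divisor 33456/48 ≈ 697; standard quotas: Highland 8.986, Coastal 12.857, North 11.204, East 8.168, South 2.544, Lowland 4.242.
Rounding to the nearest integer gives Highland 9, Coastal 13, North 11, East 8, South 3, Lowland 4 — total 48, matching the house size, so no adjustment is needed.
Lowland receives 4.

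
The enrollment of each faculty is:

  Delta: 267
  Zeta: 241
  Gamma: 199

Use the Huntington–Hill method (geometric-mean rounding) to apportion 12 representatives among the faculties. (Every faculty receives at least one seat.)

Delta 5, Zeta 4, Gamma 3

With divisor 59: modified quotas Delta 4.525, Zeta 4.085, Gamma 3.373.
Geometric-mean thresholds: Delta √(4·5)=4.472, Zeta √(4·5)=4.472, Gamma √(3·4)=3.464.
Each quota rounded against its threshold gives Delta 5, Zeta 4, Gamma 3 (total 12).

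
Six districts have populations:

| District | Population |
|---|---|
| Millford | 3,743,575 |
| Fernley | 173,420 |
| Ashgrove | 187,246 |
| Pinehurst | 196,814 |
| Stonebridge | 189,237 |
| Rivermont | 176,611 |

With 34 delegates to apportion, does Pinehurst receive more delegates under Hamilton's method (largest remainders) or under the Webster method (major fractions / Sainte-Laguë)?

Hamilton

Hamilton: Millford 27, Fernley 1, Ashgrove 1, Pinehurst 2, Stonebridge 2, Rivermont 1.
Webster: Millford 29, Fernley 1, Ashgrove 1, Pinehurst 1, Stonebridge 1, Rivermont 1.
Pinehurst gets 2 under Hamilton and 1 under Webster.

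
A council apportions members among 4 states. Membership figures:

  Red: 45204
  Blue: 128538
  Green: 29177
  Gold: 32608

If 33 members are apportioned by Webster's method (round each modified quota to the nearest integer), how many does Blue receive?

18

Standard divisor 235527/33 ≈ 7137.182; standard quotas: Red 6.334, Blue 18.010, Green 4.088, Gold 4.569.
Rounding to the nearest integer gives Red 6, Blue 18, Green 4, Gold 5 — total 33, matching the house size, so no adjustment is needed.
Blue receives 18.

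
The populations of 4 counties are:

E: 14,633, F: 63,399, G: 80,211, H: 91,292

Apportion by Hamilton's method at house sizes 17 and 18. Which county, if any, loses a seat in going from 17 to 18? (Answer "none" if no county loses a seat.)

none

At 17 seats: E 1, F 4, G 6, H 6.
At 18 seats: E 1, F 4, G 6, H 7.
No county's allocation decreased.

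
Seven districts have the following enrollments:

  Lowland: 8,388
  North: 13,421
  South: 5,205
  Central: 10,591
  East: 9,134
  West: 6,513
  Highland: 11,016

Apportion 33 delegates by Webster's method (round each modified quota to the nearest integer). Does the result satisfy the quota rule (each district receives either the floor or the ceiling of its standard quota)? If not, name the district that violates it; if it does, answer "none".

none

Standard quotas: Lowland 4.307, North 6.891, South 2.673, Central 5.438, East 4.690, West 3.344, Highland 5.656.
Webster allocation: Lowland 4, North 7, South 3, Central 5, East 5, West 3, Highland 6.
Every allocation lies between the lower and upper quota.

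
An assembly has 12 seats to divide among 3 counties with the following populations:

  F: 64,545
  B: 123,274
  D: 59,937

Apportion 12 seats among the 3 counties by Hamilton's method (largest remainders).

Standard divisor: 247756 ÷ 12 ≈ 20646.333.
Standard quotas: F 3.1262, B 5.9707, D 2.9030.
Lower quotas: F 3, B 5, D 2 (sum 10, leaving 2 seats).
Remainders in descending order: B 0.9707, D 0.9030, F 0.1262.
The surplus seats go to B, D.

F 3, B 6, D 3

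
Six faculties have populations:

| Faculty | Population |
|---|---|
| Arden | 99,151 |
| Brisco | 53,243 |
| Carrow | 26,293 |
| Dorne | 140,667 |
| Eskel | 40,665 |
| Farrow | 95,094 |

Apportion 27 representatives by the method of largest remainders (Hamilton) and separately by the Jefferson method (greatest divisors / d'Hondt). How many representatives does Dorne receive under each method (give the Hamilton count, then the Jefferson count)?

Hamilton: Arden 6, Brisco 3, Carrow 2, Dorne 8, Eskel 2, Farrow 6.
Jefferson: Arden 6, Brisco 3, Carrow 1, Dorne 9, Eskel 2, Farrow 6.
Dorne gets 8 under Hamilton and 9 under Jefferson.

8 and 9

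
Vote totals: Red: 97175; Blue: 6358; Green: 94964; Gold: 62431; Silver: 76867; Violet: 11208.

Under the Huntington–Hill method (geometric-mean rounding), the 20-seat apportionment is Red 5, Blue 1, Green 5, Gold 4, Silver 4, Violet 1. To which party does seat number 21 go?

Priority for the next seat is population ÷ (√(s·(s+1))).
Priorities: Red 17741.647, Blue 4495.785, Green 17337.975, Gold 13959.996, Silver 17187.984, Violet 7925.253.
Highest priority: Red.

Red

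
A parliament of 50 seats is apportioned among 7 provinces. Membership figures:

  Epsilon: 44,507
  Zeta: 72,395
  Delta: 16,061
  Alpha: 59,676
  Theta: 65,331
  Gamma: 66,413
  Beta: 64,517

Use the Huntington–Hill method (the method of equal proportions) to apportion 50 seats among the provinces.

With divisor 7763: modified quotas Epsilon 5.733, Zeta 9.326, Delta 2.069, Alpha 7.687, Theta 8.416, Gamma 8.555, Beta 8.311.
Geometric-mean thresholds: Epsilon √(5·6)=5.477, Zeta √(9·10)=9.487, Delta √(2·3)=2.449, Alpha √(7·8)=7.483, Theta √(8·9)=8.485, Gamma √(8·9)=8.485, Beta √(8·9)=8.485.
Each quota rounded against its threshold gives Epsilon 6, Zeta 9, Delta 2, Alpha 8, Theta 8, Gamma 9, Beta 8 (total 50).

Epsilon: 6; Zeta: 9; Delta: 2; Alpha: 8; Theta: 8; Gamma: 9; Beta: 8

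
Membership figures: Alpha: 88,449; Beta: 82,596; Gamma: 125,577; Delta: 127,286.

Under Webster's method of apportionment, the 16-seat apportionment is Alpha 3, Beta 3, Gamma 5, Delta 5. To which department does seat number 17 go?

Alpha

Priority for the next seat is population ÷ (current seats + 0.5).
Priorities: Alpha 25271.143, Beta 23598.857, Gamma 22832.182, Delta 23142.909.
Highest priority: Alpha.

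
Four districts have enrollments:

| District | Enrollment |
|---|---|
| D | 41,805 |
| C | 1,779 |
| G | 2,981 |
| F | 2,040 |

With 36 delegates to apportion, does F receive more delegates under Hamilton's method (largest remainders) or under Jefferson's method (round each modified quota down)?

Hamilton

Hamilton: D 31, C 1, G 2, F 2.
Jefferson: D 32, C 1, G 2, F 1.
F gets 2 under Hamilton and 1 under Jefferson.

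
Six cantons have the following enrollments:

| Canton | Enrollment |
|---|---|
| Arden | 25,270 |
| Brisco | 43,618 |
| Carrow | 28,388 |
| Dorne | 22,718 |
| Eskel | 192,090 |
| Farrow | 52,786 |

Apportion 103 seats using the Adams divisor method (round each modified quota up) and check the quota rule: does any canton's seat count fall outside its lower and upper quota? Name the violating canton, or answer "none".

Standard quotas: Arden 7.134, Brisco 12.313, Carrow 8.014, Dorne 6.413, Eskel 54.226, Farrow 14.901.
Adams allocation: Arden 7, Brisco 13, Carrow 8, Dorne 7, Eskel 53, Farrow 15.
Eskel has quota 54.226 (lower 54, upper 55) but receives 53 — outside the quota interval.

Eskel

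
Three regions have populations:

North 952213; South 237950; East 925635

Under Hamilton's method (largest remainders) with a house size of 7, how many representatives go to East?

3

Standard divisor: 2115798 ÷ 7 ≈ 302256.857.
Standard quotas: North 3.1503, South 0.7872, East 3.0624.
Lower quotas: North 3, South 0, East 3 (sum 6, leaving 1 seat).
Remainders in descending order: South 0.7872, North 0.1503, East 0.0624.
The surplus seat goes to South.
East receives 3.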